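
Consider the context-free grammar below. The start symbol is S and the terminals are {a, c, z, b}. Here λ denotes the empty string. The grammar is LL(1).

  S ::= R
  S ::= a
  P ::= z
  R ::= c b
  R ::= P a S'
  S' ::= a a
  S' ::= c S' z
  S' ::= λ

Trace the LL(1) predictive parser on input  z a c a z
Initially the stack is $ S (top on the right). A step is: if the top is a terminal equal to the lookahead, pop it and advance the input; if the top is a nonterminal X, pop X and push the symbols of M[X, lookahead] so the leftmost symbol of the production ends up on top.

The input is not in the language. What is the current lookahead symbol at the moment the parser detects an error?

step 1: stack=$ S  input=z a c a z $  — expand S ::= R
step 2: stack=$ R  input=z a c a z $  — expand R ::= P a S'
step 3: stack=$ S' a P  input=z a c a z $  — expand P ::= z
step 4: stack=$ S' a z  input=z a c a z $  — match z
step 5: stack=$ S' a  input=a c a z $  — match a
step 6: stack=$ S'  input=c a z $  — expand S' ::= c S' z
step 7: stack=$ z S' c  input=c a z $  — match c
step 8: stack=$ z S'  input=a z $  — expand S' ::= a a
step 9: stack=$ z a a  input=a z $  — match a
step 10: stack=$ z a  input=z $  — error: top is terminal a but lookahead is z

z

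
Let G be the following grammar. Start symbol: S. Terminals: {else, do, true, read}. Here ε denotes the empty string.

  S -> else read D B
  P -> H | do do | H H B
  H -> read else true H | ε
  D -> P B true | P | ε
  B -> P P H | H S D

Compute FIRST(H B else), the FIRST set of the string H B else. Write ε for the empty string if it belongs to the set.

FIRST(S) = {else}
FIRST(H) = {ε, read}
FIRST(P) = {ε, do, else, read}  (via H, H H B)
FIRST(B) = {ε, do, else, read}  (via P P H, H S D)
FIRST(D) = {ε, do, else, read, true}  (via P B true, P)
FIRST(H B else): take FIRST of each symbol in turn, carrying on past any symbol whose FIRST contains ε; result {do, else, read}.

{do, else, read}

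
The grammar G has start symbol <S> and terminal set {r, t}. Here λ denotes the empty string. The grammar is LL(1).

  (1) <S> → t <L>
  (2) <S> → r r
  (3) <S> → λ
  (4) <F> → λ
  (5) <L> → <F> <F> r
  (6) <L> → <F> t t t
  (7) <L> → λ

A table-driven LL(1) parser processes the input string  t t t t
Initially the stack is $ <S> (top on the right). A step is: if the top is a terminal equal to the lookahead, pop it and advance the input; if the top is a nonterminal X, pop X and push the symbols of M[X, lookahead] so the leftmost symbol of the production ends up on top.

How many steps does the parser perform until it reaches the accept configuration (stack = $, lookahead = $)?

7

     Stack        Input      Action
  1  $ <S>        t t t t $  expand <S> → t <L>
  2  $ <L> t      t t t t $  match t
  3  $ <L>        t t t $    expand <L> → <F> t t t
  4  $ t t t <F>  t t t $    expand <F> → λ
  5  $ t t t      t t t $    match t
  6  $ t t        t t $      match t
  7  $ t          t $        match t
Accept reached after 7 steps.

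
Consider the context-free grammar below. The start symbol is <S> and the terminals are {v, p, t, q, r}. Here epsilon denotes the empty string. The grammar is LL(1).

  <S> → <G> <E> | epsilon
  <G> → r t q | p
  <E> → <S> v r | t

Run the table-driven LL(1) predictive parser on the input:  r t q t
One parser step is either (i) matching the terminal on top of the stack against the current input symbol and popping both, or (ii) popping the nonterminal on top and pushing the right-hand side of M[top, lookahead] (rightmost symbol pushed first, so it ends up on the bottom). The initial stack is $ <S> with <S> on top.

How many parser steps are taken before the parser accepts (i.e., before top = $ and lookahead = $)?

7

     Stack        Input      Action
  1  $ <S>        r t q t $  expand <S> → <G> <E>
  2  $ <E> <G>    r t q t $  expand <G> → r t q
  3  $ <E> q t r  r t q t $  match r
  4  $ <E> q t    t q t $    match t
  5  $ <E> q      q t $      match q
  6  $ <E>        t $        expand <E> → t
  7  $ t          t $        match t
Accept reached after 7 steps.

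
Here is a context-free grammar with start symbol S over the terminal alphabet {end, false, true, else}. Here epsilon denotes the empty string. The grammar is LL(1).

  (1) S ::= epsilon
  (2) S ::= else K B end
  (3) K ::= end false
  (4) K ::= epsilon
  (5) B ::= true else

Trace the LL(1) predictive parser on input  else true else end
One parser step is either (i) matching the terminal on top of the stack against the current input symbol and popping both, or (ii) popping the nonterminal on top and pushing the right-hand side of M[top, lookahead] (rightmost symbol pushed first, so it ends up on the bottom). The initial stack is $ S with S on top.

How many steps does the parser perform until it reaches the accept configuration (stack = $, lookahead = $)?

7

step 1: stack=$ S  input=else true else end $  — expand S ::= else K B end
step 2: stack=$ end B K else  input=else true else end $  — match else
step 3: stack=$ end B K  input=true else end $  — expand K ::= epsilon
step 4: stack=$ end B  input=true else end $  — expand B ::= true else
step 5: stack=$ end else true  input=true else end $  — match true
step 6: stack=$ end else  input=else end $  — match else
step 7: stack=$ end  input=end $  — match end
Accept reached after 7 steps.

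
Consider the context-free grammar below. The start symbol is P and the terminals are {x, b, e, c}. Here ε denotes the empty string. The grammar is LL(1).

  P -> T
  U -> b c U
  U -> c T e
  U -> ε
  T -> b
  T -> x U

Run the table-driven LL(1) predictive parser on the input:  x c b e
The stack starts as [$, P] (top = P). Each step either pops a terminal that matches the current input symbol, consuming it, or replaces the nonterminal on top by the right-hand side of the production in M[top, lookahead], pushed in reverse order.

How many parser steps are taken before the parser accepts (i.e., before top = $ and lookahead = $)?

step 1: stack=$ P  input=x c b e $  — expand P -> T
step 2: stack=$ T  input=x c b e $  — expand T -> x U
step 3: stack=$ U x  input=x c b e $  — match x
step 4: stack=$ U  input=c b e $  — expand U -> c T e
step 5: stack=$ e T c  input=c b e $  — match c
step 6: stack=$ e T  input=b e $  — expand T -> b
step 7: stack=$ e b  input=b e $  — match b
step 8: stack=$ e  input=e $  — match e
Accept reached after 8 steps.

8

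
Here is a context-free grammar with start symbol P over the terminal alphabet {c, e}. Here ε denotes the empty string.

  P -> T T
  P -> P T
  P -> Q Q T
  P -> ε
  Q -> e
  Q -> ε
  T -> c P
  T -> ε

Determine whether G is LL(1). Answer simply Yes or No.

FIRST(P) = {ε, c, e}
FIRST(Q) = {ε, e}
FIRST(T) = {ε, c}
FOLLOW(P) = {$, c}
FOLLOW(Q) = {$, c, e}
FOLLOW(T) = {$, c}
Cell M[P, $] receives both P -> T T and P -> P T and P -> Q Q T and P -> ε — the grammar is not LL(1).

No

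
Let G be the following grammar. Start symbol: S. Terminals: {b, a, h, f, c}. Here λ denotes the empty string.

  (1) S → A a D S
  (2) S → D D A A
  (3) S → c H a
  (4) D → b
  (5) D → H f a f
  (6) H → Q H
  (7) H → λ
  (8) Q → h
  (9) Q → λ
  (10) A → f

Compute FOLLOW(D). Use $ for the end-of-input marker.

FIRST(Q) = {λ, h}
FIRST(A) = {f}
FIRST(H) = {λ, h}  (via Q H)
FIRST(D) = {b, f, h}  (via H f a f)
FIRST(S) = {b, c, f, h}  (via A a D S, D D A A)
FOLLOW(S) includes $ since S is the start symbol.
FOLLOW(S): in S→A a D S, the suffix after S is empty (adds nothing new). Thus FOLLOW(S) = {$}.
FOLLOW(D): in S→A a D S, D is followed by S with FIRST {b, c, f, h}; in S→D D A A (occurrence 1), D is followed by D A A with FIRST {b, f, h}; in S→D D A A (occurrence 2), D is followed by A A with FIRST {f}. Thus FOLLOW(D) = {b, c, f, h}.
FOLLOW(H): in S→c H a, H is followed by a with FIRST {a}; in D→H f a f, H is followed by f a f with FIRST {f}; in H→Q H, the suffix after H is empty (adds nothing new). Thus FOLLOW(H) = {a, f}.
FOLLOW(Q): in H→Q H, Q is followed by H with FIRST {λ, h}; in H→Q H, the suffix after Q is nullable, so FOLLOW(Q) ⊇ FOLLOW(H) = {a, f}. Thus FOLLOW(Q) = {a, f, h}.
FOLLOW(A): in S→A a D S, A is followed by a D S with FIRST {a}; in S→D D A A (occurrence 1), A is followed by A with FIRST {f}; in S→D D A A (occurrence 2), the suffix after A is empty, so FOLLOW(A) ⊇ FOLLOW(S) = {$}. Thus FOLLOW(A) = {$, a, f}.

{b, c, f, h}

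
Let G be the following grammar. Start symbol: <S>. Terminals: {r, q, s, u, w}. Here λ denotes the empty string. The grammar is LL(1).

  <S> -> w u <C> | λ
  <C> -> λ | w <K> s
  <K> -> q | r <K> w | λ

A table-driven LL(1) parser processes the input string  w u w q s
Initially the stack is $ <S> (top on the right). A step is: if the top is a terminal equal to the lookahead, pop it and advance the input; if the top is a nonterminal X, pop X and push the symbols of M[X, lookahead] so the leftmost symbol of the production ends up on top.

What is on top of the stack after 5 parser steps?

     Stack      Input        Action
  1  $ <S>      w u w q s $  expand <S> -> w u <C>
  2  $ <C> u w  w u w q s $  match w
  3  $ <C> u    u w q s $    match u
  4  $ <C>      w q s $      expand <C> -> w <K> s
  5  $ s <K> w  w q s $      match w
Stack after step 5: $ s <K> (top = <K>).

<K>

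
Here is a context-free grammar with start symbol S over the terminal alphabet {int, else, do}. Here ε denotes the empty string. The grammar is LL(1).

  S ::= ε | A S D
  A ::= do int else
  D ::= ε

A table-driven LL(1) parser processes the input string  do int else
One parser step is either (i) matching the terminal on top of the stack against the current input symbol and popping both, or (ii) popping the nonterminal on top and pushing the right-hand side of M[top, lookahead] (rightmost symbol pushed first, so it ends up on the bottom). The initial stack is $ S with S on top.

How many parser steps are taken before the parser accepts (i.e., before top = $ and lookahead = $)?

step 1: stack=$ S  input=do int else $  — expand S ::= A S D
step 2: stack=$ D S A  input=do int else $  — expand A ::= do int else
step 3: stack=$ D S else int do  input=do int else $  — match do
step 4: stack=$ D S else int  input=int else $  — match int
step 5: stack=$ D S else  input=else $  — match else
step 6: stack=$ D S  input=$  — expand S ::= ε
step 7: stack=$ D  input=$  — expand D ::= ε
Accept reached after 7 steps.

7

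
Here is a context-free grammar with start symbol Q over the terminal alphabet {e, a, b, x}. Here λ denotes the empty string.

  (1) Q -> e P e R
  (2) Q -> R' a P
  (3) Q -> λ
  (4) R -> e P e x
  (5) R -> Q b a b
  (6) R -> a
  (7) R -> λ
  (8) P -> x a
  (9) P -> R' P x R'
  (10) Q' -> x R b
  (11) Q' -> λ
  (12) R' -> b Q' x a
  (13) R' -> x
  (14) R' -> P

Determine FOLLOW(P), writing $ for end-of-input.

FIRST(Q') = {λ, x}
FIRST(Q) = {λ, b, e, x}  (via R' a P)
FIRST(R) = {λ, a, b, e, x}  (via Q b a b)
FIRST(P) = {b, x}  (via R' P x R')
FIRST(R') = {b, x}  (via P)
FOLLOW(Q) includes $ since Q is the start symbol.
FOLLOW(Q): in R->Q b a b, Q is followed by b a b with FIRST {b}. Thus FOLLOW(Q) = {$, b}.
FOLLOW(R): in Q->e P e R, the suffix after R is empty, so FOLLOW(R) ⊇ FOLLOW(Q) = {$, b}; in Q'->x R b, R is followed by b with FIRST {b}. Thus FOLLOW(R) = {$, b}.
FOLLOW(Q'): in R'->b Q' x a, Q' is followed by x a with FIRST {x}. Thus FOLLOW(Q') = {x}.
FOLLOW(P): in Q->e P e R, P is followed by e R with FIRST {e}; in Q->R' a P, the suffix after P is empty, so FOLLOW(P) ⊇ FOLLOW(Q) = {$, b}; in R->e P e x, P is followed by e x with FIRST {e}; in P->R' P x R', P is followed by x R' with FIRST {x}; in R'->P, the suffix after P is empty, so FOLLOW(P) ⊇ FOLLOW(R') = {$, a, b, e, x}. Thus FOLLOW(P) = {$, a, b, e, x}.
FOLLOW(R'): in Q->R' a P, R' is followed by a P with FIRST {a}; in P->R' P x R' (occurrence 1), R' is followed by P x R' with FIRST {b, x}; in P->R' P x R' (occurrence 2), the suffix after R' is empty, so FOLLOW(R') ⊇ FOLLOW(P) = {$, a, b, e, x}. Thus FOLLOW(R') = {$, a, b, e, x}.

{$, a, b, e, x}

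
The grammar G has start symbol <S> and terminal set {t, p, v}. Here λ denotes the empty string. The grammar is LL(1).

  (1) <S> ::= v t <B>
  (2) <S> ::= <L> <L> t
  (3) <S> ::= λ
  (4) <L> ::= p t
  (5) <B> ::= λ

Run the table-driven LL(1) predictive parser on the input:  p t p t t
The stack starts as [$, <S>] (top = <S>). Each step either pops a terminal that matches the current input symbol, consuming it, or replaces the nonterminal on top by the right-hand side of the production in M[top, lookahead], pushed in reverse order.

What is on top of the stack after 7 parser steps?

     Stack        Input        Action
  1  $ <S>        p t p t t $  expand <S> ::= <L> <L> t
  2  $ t <L> <L>  p t p t t $  expand <L> ::= p t
  3  $ t <L> t p  p t p t t $  match p
  4  $ t <L> t    t p t t $    match t
  5  $ t <L>      p t t $      expand <L> ::= p t
  6  $ t t p      p t t $      match p
  7  $ t t        t t $        match t
Stack after step 7: $ t (top = t).

t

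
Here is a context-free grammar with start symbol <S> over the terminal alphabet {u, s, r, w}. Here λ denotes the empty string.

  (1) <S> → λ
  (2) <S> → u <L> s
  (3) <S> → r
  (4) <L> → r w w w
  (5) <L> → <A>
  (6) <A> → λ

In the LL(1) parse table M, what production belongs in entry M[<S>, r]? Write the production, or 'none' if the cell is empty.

<S> → r

FIRST(<S>): from <S>→λ we get {λ}; from <S>→u <L> s we get {u}; from <S>→r we get {r}. So FIRST(<S>) = {λ, r, u}.
FIRST(<A>): from <A>→λ we get {λ}. So FIRST(<A>) = {λ}.
FIRST(<L>): from <L>→r w w w we get {r}; from <L>→<A> we get {λ}. So FIRST(<L>) = {λ, r}.
FOLLOW(<S>) includes $ since <S> is the start symbol.
FOLLOW(<S>): <S> appears on no right-hand side. Thus FOLLOW(<S>) = {$}.
For <S> → λ: FIRST(λ) = {λ}, so it goes in M[<S>, t] for t ∈ {}; since λ ∈ FIRST, also for every t ∈ FOLLOW(<S>) = {$}.
For <S> → u <L> s: FIRST(u <L> s) = {u}, so it goes in M[<S>, t] for t ∈ {u}.
For <S> → r: FIRST(r) = {r}, so it goes in M[<S>, t] for t ∈ {r}.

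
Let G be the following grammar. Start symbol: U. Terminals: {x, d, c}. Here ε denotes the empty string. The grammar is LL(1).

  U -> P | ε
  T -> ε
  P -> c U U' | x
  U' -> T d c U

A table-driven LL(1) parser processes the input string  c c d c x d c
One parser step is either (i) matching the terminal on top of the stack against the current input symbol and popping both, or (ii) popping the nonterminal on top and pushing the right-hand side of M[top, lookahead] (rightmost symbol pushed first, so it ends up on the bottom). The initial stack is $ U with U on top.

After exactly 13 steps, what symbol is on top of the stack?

step 1: stack=$ U  input=c c d c x d c $  — expand U -> P
step 2: stack=$ P  input=c c d c x d c $  — expand P -> c U U'
step 3: stack=$ U' U c  input=c c d c x d c $  — match c
step 4: stack=$ U' U  input=c d c x d c $  — expand U -> P
step 5: stack=$ U' P  input=c d c x d c $  — expand P -> c U U'
step 6: stack=$ U' U' U c  input=c d c x d c $  — match c
step 7: stack=$ U' U' U  input=d c x d c $  — expand U -> ε
step 8: stack=$ U' U'  input=d c x d c $  — expand U' -> T d c U
step 9: stack=$ U' U c d T  input=d c x d c $  — expand T -> ε
step 10: stack=$ U' U c d  input=d c x d c $  — match d
step 11: stack=$ U' U c  input=c x d c $  — match c
step 12: stack=$ U' U  input=x d c $  — expand U -> P
step 13: stack=$ U' P  input=x d c $  — expand P -> x
Stack after step 13: $ U' x (top = x).

x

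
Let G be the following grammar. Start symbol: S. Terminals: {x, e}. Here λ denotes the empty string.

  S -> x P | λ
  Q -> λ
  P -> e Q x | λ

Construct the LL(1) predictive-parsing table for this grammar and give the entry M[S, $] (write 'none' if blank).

S -> λ

FIRST(S): from S->x P we get {x}; from S->λ we get {λ}. So FIRST(S) = {λ, x}.
FIRST(Q): from Q->λ we get {λ}. So FIRST(Q) = {λ}.
FIRST(P): from P->e Q x we get {e}; from P->λ we get {λ}. So FIRST(P) = {λ, e}.
FOLLOW(S) includes $ since S is the start symbol.
FOLLOW(S): S appears on no right-hand side. Thus FOLLOW(S) = {$}.
For S -> x P: FIRST(x P) = {x}, so it goes in M[S, t] for t ∈ {x}.
For S -> λ: FIRST(λ) = {λ}, so it goes in M[S, t] for t ∈ {}; since λ ∈ FIRST, also for every t ∈ FOLLOW(S) = {$}.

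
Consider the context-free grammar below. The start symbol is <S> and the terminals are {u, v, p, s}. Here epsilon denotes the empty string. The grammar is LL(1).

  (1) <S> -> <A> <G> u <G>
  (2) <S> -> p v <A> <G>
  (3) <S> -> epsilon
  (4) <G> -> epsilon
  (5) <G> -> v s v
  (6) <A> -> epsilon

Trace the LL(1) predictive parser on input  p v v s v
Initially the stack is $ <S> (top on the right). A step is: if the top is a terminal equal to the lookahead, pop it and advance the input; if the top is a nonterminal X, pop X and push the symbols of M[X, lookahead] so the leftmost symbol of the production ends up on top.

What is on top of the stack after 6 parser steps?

s

     Stack          Input        Action
  1  $ <S>          p v v s v $  expand <S> -> p v <A> <G>
  2  $ <G> <A> v p  p v v s v $  match p
  3  $ <G> <A> v    v v s v $    match v
  4  $ <G> <A>      v s v $      expand <A> -> epsilon
  5  $ <G>          v s v $      expand <G> -> v s v
  6  $ v s v        v s v $      match v
Stack after step 6: $ v s (top = s).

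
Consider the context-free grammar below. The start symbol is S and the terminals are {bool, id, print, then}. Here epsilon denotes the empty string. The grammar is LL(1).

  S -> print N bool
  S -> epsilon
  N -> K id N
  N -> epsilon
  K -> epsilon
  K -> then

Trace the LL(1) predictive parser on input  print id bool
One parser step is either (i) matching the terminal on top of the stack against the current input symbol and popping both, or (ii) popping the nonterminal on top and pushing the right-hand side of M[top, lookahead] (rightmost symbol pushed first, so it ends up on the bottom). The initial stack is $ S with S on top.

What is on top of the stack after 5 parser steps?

     Stack           Input            Action
  1  $ S             print id bool $  expand S -> print N bool
  2  $ bool N print  print id bool $  match print
  3  $ bool N        id bool $        expand N -> K id N
  4  $ bool N id K   id bool $        expand K -> epsilon
  5  $ bool N id     id bool $        match id
Stack after step 5: $ bool N (top = N).

N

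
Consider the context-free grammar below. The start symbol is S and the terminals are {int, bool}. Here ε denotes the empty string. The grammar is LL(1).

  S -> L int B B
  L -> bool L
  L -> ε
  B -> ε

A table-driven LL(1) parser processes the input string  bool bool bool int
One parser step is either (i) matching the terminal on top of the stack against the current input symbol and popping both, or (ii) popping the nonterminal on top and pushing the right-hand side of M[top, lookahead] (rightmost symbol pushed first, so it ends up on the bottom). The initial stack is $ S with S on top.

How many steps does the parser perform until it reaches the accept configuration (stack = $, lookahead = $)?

      Stack             Input                 Action
   1  $ S               bool bool bool int $  expand S -> L int B B
   2  $ B B int L       bool bool bool int $  expand L -> bool L
   3  $ B B int L bool  bool bool bool int $  match bool
   4  $ B B int L       bool bool int $       expand L -> bool L
   5  $ B B int L bool  bool bool int $       match bool
   6  $ B B int L       bool int $            expand L -> bool L
   7  $ B B int L bool  bool int $            match bool
   8  $ B B int L       int $                 expand L -> ε
   9  $ B B int         int $                 match int
  10  $ B B             $                     expand B -> ε
  11  $ B               $                     expand B -> ε
Accept reached after 11 steps.

11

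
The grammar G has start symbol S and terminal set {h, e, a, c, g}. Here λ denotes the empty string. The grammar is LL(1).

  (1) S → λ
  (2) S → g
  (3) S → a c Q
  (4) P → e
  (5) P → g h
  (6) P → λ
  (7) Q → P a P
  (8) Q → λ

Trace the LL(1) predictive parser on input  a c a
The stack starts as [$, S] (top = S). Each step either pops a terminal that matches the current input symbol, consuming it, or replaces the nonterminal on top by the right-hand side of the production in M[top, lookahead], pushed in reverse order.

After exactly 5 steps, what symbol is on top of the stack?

a

step 1: stack=$ S  input=a c a $  — expand S → a c Q
step 2: stack=$ Q c a  input=a c a $  — match a
step 3: stack=$ Q c  input=c a $  — match c
step 4: stack=$ Q  input=a $  — expand Q → P a P
step 5: stack=$ P a P  input=a $  — expand P → λ
Stack after step 5: $ P a (top = a).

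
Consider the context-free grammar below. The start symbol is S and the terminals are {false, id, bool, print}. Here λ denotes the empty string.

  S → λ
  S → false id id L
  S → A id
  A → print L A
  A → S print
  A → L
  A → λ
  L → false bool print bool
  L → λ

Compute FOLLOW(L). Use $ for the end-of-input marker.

{$, false, id, print}

FIRST(L): from L→false bool print bool we get {false}; from L→λ we get {λ}. So FIRST(L) = {λ, false}.
FIRST(S): from S→λ we get {λ}; from S→false id id L we get {false}; from S→A id we get {false, id, print}. So FIRST(S) = {λ, false, id, print}.
FIRST(A): from A→print L A we get {print}; from A→S print we get {false, id, print}; from A→L we get {λ, false}; from A→λ we get {λ}. So FIRST(A) = {λ, false, id, print}.
FOLLOW(S) includes $ since S is the start symbol.
FOLLOW(S): in A→S print, S is followed by print with FIRST {print}. Thus FOLLOW(S) = {$, print}.
FOLLOW(A): in S→A id, A is followed by id with FIRST {id}; in A→print L A, the suffix after A is empty (adds nothing new). Thus FOLLOW(A) = {id}.
FOLLOW(L): in S→false id id L, the suffix after L is empty, so FOLLOW(L) ⊇ FOLLOW(S) = {$, print}; in A→print L A, L is followed by A with FIRST {λ, false, id, print}; in A→print L A, the suffix after L is nullable, so FOLLOW(L) ⊇ FOLLOW(A) = {id}; in A→L, the suffix after L is empty, so FOLLOW(L) ⊇ FOLLOW(A) = {id}. Thus FOLLOW(L) = {$, false, id, print}.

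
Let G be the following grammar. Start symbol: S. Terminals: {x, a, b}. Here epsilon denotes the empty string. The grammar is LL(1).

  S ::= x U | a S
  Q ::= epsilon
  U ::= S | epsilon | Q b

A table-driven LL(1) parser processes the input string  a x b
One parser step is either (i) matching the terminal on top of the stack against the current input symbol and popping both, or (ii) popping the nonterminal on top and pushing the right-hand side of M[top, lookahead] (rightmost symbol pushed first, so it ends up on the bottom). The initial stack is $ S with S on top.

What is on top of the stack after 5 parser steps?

Q

step 1: stack=$ S  input=a x b $  — expand S ::= a S
step 2: stack=$ S a  input=a x b $  — match a
step 3: stack=$ S  input=x b $  — expand S ::= x U
step 4: stack=$ U x  input=x b $  — match x
step 5: stack=$ U  input=b $  — expand U ::= Q b
Stack after step 5: $ b Q (top = Q).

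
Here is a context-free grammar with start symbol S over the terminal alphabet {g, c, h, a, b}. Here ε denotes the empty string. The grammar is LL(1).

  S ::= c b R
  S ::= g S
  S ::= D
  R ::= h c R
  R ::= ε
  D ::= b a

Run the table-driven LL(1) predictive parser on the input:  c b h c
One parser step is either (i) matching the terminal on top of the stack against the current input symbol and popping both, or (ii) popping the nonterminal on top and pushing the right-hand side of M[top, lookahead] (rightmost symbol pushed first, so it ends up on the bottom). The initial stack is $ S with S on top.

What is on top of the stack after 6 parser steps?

R

     Stack    Input      Action
  1  $ S      c b h c $  expand S ::= c b R
  2  $ R b c  c b h c $  match c
  3  $ R b    b h c $    match b
  4  $ R      h c $      expand R ::= h c R
  5  $ R c h  h c $      match h
  6  $ R c    c $        match c
Stack after step 6: $ R (top = R).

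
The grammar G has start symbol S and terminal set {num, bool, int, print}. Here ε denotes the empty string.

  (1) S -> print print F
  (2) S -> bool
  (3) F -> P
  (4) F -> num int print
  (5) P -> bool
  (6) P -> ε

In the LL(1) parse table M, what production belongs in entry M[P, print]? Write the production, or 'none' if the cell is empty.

none

FIRST(S) = {bool, print}
FIRST(P) = {ε, bool}
FIRST(F) = {ε, bool, num}  (via P)
FOLLOW(S) includes $ since S is the start symbol.
FOLLOW(F): in S->print print F, the suffix after F is empty, so FOLLOW(F) ⊇ FOLLOW(S) = {$}. Thus FOLLOW(F) = {$}.
FOLLOW(P): in F->P, the suffix after P is empty, so FOLLOW(P) ⊇ FOLLOW(F) = {$}. Thus FOLLOW(P) = {$}.
For P -> bool: FIRST(bool) = {bool}, so it goes in M[P, t] for t ∈ {bool}.
For P -> ε: FIRST(ε) = {ε}, so it goes in M[P, t] for t ∈ {}; since ε ∈ FIRST, also for every t ∈ FOLLOW(P) = {$}.
None of these place a production in M[P, print].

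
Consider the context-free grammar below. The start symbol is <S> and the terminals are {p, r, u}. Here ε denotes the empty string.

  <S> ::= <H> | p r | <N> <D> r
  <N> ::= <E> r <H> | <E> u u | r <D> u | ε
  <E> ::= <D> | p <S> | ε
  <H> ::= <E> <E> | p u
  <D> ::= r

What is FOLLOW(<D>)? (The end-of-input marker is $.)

FIRST(<D>): from <D>::=r we get {r}. So FIRST(<D>) = {r}.
FIRST(<E>): from <E>::=<D> we get {r}; from <E>::=p <S> we get {p}; from <E>::=ε we get {ε}. So FIRST(<E>) = {ε, p, r}.
FIRST(<N>): from <N>::=<E> r <H> we get {p, r}; from <N>::=<E> u u we get {p, r, u}; from <N>::=r <D> u we get {r}; from <N>::=ε we get {ε}. So FIRST(<N>) = {ε, p, r, u}.
FIRST(<H>): from <H>::=<E> <E> we get {ε, p, r}; from <H>::=p u we get {p}. So FIRST(<H>) = {ε, p, r}.
FIRST(<S>): from <S>::=<H> we get {ε, p, r}; from <S>::=p r we get {p}; from <S>::=<N> <D> r we get {p, r, u}. So FIRST(<S>) = {ε, p, r, u}.
FOLLOW(<S>) includes $ since <S> is the start symbol.
FOLLOW(<N>): in <S>::=<N> <D> r, <N> is followed by <D> r with FIRST {r}. Thus FOLLOW(<N>) = {r}.
FOLLOW(<S>): in <E>::=p <S>, the suffix after <S> is empty, so FOLLOW(<S>) ⊇ FOLLOW(<E>) = {$, p, r, u}. Thus FOLLOW(<S>) = {$, p, r, u}.
FOLLOW(<H>): in <S>::=<H>, the suffix after <H> is empty, so FOLLOW(<H>) ⊇ FOLLOW(<S>) = {$, p, r, u}; in <N>::=<E> r <H>, the suffix after <H> is empty, so FOLLOW(<H>) ⊇ FOLLOW(<N>) = {r}. Thus FOLLOW(<H>) = {$, p, r, u}.
FOLLOW(<E>): in <N>::=<E> r <H>, <E> is followed by r <H> with FIRST {r}; in <N>::=<E> u u, <E> is followed by u u with FIRST {u}; in <H>::=<E> <E> (occurrence 1), <E> is followed by <E> with FIRST {ε, p, r}; in <H>::=<E> <E> (occurrence 1), the suffix after <E> is nullable, so FOLLOW(<E>) ⊇ FOLLOW(<H>) = {$, p, r, u}; in <H>::=<E> <E> (occurrence 2), the suffix after <E> is empty, so FOLLOW(<E>) ⊇ FOLLOW(<H>) = {$, p, r, u}. Thus FOLLOW(<E>) = {$, p, r, u}.
FOLLOW(<D>): in <S>::=<N> <D> r, <D> is followed by r with FIRST {r}; in <N>::=r <D> u, <D> is followed by u with FIRST {u}; in <E>::=<D>, the suffix after <D> is empty, so FOLLOW(<D>) ⊇ FOLLOW(<E>) = {$, p, r, u}. Thus FOLLOW(<D>) = {$, p, r, u}.

{$, p, r, u}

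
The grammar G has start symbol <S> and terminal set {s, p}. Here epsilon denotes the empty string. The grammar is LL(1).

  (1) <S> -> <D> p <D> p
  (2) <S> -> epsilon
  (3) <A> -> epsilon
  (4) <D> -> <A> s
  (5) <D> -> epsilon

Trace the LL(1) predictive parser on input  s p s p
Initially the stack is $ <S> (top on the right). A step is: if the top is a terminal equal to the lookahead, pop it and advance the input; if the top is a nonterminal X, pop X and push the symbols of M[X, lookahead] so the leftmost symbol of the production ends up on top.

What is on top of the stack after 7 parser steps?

s

step 1: stack=$ <S>  input=s p s p $  — expand <S> -> <D> p <D> p
step 2: stack=$ p <D> p <D>  input=s p s p $  — expand <D> -> <A> s
step 3: stack=$ p <D> p s <A>  input=s p s p $  — expand <A> -> epsilon
step 4: stack=$ p <D> p s  input=s p s p $  — match s
step 5: stack=$ p <D> p  input=p s p $  — match p
step 6: stack=$ p <D>  input=s p $  — expand <D> -> <A> s
step 7: stack=$ p s <A>  input=s p $  — expand <A> -> epsilon
Stack after step 7: $ p s (top = s).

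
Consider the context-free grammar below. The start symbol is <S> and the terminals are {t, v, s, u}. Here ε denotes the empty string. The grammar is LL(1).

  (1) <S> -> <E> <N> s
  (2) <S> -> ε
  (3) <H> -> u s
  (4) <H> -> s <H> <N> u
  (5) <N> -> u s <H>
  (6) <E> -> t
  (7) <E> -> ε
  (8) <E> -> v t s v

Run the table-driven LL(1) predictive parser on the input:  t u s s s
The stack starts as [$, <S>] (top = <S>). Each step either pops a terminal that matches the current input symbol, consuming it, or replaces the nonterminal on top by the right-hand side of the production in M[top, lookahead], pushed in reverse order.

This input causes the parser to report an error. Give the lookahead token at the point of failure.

$

      Stack                  Input        Action
   1  $ <S>                  t u s s s $  expand <S> -> <E> <N> s
   2  $ s <N> <E>            t u s s s $  expand <E> -> t
   3  $ s <N> t              t u s s s $  match t
   4  $ s <N>                u s s s $    expand <N> -> u s <H>
   5  $ s <H> s u            u s s s $    match u
   6  $ s <H> s              s s s $      match s
   7  $ s <H>                s s $        expand <H> -> s <H> <N> u
   8  $ s u <N> <H> s        s s $        match s
   9  $ s u <N> <H>          s $          expand <H> -> s <H> <N> u
  10  $ s u <N> u <N> <H> s  s $          match s
  11  $ s u <N> u <N> <H>    $            error: M[<H>, $] is empty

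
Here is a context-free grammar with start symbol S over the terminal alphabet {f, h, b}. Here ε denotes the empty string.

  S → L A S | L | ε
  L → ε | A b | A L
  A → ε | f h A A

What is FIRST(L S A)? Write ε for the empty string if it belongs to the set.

FIRST(A): from A→ε we get {ε}; from A→f h A A we get {f}. So FIRST(A) = {ε, f}.
FIRST(L): from L→ε we get {ε}; from L→A b we get {b, f}; from L→A L we get {ε, b, f}. So FIRST(L) = {ε, b, f}.
FIRST(S): from S→L A S we get {ε, b, f}; from S→L we get {ε, b, f}; from S→ε we get {ε}. So FIRST(S) = {ε, b, f}.
FIRST(L S A): take FIRST of each symbol in turn, carrying on past any symbol whose FIRST contains ε; result {ε, b, f}.

{ε, b, f}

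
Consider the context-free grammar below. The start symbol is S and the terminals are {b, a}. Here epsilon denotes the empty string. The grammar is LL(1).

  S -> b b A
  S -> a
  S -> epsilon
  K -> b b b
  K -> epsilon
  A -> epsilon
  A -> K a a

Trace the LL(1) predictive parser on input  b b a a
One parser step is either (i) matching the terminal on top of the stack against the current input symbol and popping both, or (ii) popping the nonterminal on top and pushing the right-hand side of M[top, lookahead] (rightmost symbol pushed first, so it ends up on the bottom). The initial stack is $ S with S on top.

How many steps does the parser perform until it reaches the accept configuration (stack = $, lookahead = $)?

7

     Stack    Input      Action
  1  $ S      b b a a $  expand S -> b b A
  2  $ A b b  b b a a $  match b
  3  $ A b    b a a $    match b
  4  $ A      a a $      expand A -> K a a
  5  $ a a K  a a $      expand K -> epsilon
  6  $ a a    a a $      match a
  7  $ a      a $        match a
Accept reached after 7 steps.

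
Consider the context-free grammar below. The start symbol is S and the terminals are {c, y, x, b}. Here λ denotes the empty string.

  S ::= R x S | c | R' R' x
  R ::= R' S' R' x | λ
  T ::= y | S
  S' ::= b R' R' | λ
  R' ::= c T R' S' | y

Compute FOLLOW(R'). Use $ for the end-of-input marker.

{b, c, x, y}

FIRST(S'): from S'::=b R' R' we get {b}; from S'::=λ we get {λ}. So FIRST(S') = {λ, b}.
FIRST(R'): from R'::=c T R' S' we get {c}; from R'::=y we get {y}. So FIRST(R') = {c, y}.
FIRST(R): from R::=R' S' R' x we get {c, y}; from R::=λ we get {λ}. So FIRST(R) = {λ, c, y}.
FIRST(S): from S::=R x S we get {c, x, y}; from S::=c we get {c}; from S::=R' R' x we get {c, y}. So FIRST(S) = {c, x, y}.
FIRST(T): from T::=y we get {y}; from T::=S we get {c, x, y}. So FIRST(T) = {c, x, y}.
FOLLOW(S) includes $ since S is the start symbol.
FOLLOW(R): in S::=R x S, R is followed by x S with FIRST {x}. Thus FOLLOW(R) = {x}.
FOLLOW(T): in R'::=c T R' S', T is followed by R' S' with FIRST {c, y}. Thus FOLLOW(T) = {c, y}.
FOLLOW(S): in S::=R x S, the suffix after S is empty (adds nothing new); in T::=S, the suffix after S is empty, so FOLLOW(S) ⊇ FOLLOW(T) = {c, y}. Thus FOLLOW(S) = {$, c, y}.
FOLLOW(S'): in R::=R' S' R' x, S' is followed by R' x with FIRST {c, y}; in R'::=c T R' S', the suffix after S' is empty, so FOLLOW(S') ⊇ FOLLOW(R') = {b, c, x, y}. Thus FOLLOW(S') = {b, c, x, y}.
FOLLOW(R'): in S::=R' R' x (occurrence 1), R' is followed by R' x with FIRST {c, y}; in S::=R' R' x (occurrence 2), R' is followed by x with FIRST {x}; in R::=R' S' R' x (occurrence 1), R' is followed by S' R' x with FIRST {b, c, y}; in R::=R' S' R' x (occurrence 2), R' is followed by x with FIRST {x}; in S'::=b R' R' (occurrence 1), R' is followed by R' with FIRST {c, y}; in S'::=b R' R' (occurrence 2), the suffix after R' is empty, so FOLLOW(R') ⊇ FOLLOW(S') = {b, c, x, y}; in R'::=c T R' S', R' is followed by S' with FIRST {λ, b}; in R'::=c T R' S', the suffix after R' is nullable (adds nothing new). Thus FOLLOW(R') = {b, c, x, y}.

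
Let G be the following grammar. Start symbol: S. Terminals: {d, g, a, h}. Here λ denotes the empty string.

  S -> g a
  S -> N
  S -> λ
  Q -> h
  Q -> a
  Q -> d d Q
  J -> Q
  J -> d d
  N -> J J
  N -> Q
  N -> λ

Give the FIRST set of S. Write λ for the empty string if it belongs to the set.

FIRST(Q): from Q->h we get {h}; from Q->a we get {a}; from Q->d d Q we get {d}. So FIRST(Q) = {a, d, h}.
FIRST(J): from J->Q we get {a, d, h}; from J->d d we get {d}. So FIRST(J) = {a, d, h}.
FIRST(N): from N->J J we get {a, d, h}; from N->Q we get {a, d, h}; from N->λ we get {λ}. So FIRST(N) = {λ, a, d, h}.
FIRST(S): from S->g a we get {g}; from S->N we get {λ, a, d, h}; from S->λ we get {λ}. So FIRST(S) = {λ, a, d, g, h}.

{λ, a, d, g, h}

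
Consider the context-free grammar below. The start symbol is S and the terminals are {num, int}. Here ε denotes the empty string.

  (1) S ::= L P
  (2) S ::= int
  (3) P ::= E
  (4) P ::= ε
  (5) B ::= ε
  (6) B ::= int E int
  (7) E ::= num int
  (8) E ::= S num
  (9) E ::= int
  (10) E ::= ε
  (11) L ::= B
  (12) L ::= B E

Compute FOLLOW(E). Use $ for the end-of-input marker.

{$, int, num}

FIRST(B): from B::=ε we get {ε}; from B::=int E int we get {int}. So FIRST(B) = {ε, int}.
FIRST(S): from S::=L P we get {ε, int, num}; from S::=int we get {int}. So FIRST(S) = {ε, int, num}.
FIRST(E): from E::=num int we get {num}; from E::=S num we get {int, num}; from E::=int we get {int}; from E::=ε we get {ε}. So FIRST(E) = {ε, int, num}.
FIRST(P): from P::=E we get {ε, int, num}; from P::=ε we get {ε}. So FIRST(P) = {ε, int, num}.
FIRST(L): from L::=B we get {ε, int}; from L::=B E we get {ε, int, num}. So FIRST(L) = {ε, int, num}.
FOLLOW(S) includes $ since S is the start symbol.
FOLLOW(S): in E::=S num, S is followed by num with FIRST {num}. Thus FOLLOW(S) = {$, num}.
FOLLOW(P): in S::=L P, the suffix after P is empty, so FOLLOW(P) ⊇ FOLLOW(S) = {$, num}. Thus FOLLOW(P) = {$, num}.
FOLLOW(L): in S::=L P, L is followed by P with FIRST {ε, int, num}; in S::=L P, the suffix after L is nullable, so FOLLOW(L) ⊇ FOLLOW(S) = {$, num}. Thus FOLLOW(L) = {$, int, num}.
FOLLOW(B): in L::=B, the suffix after B is empty, so FOLLOW(B) ⊇ FOLLOW(L) = {$, int, num}; in L::=B E, B is followed by E with FIRST {ε, int, num}; in L::=B E, the suffix after B is nullable, so FOLLOW(B) ⊇ FOLLOW(L) = {$, int, num}. Thus FOLLOW(B) = {$, int, num}.
FOLLOW(E): in P::=E, the suffix after E is empty, so FOLLOW(E) ⊇ FOLLOW(P) = {$, num}; in B::=int E int, E is followed by int with FIRST {int}; in L::=B E, the suffix after E is empty, so FOLLOW(E) ⊇ FOLLOW(L) = {$, int, num}. Thus FOLLOW(E) = {$, int, num}.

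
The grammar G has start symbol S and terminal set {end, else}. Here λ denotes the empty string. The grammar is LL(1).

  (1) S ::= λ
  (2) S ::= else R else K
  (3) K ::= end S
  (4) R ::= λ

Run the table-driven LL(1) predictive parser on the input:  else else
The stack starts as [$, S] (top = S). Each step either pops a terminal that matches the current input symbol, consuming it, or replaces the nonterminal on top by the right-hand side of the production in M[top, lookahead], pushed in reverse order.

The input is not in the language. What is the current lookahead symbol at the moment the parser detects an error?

$

step 1: stack=$ S  input=else else $  — expand S ::= else R else K
step 2: stack=$ K else R else  input=else else $  — match else
step 3: stack=$ K else R  input=else $  — expand R ::= λ
step 4: stack=$ K else  input=else $  — match else
step 5: stack=$ K  input=$  — error: M[K, $] is empty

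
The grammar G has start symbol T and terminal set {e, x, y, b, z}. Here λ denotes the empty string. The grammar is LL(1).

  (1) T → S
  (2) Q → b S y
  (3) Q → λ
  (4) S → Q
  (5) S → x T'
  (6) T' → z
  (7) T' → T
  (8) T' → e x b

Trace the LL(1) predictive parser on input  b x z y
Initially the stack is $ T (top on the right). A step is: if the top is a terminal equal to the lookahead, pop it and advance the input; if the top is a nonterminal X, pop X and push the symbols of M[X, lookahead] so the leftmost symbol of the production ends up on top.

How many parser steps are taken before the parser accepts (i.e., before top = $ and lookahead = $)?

step 1: stack=$ T  input=b x z y $  — expand T → S
step 2: stack=$ S  input=b x z y $  — expand S → Q
step 3: stack=$ Q  input=b x z y $  — expand Q → b S y
step 4: stack=$ y S b  input=b x z y $  — match b
step 5: stack=$ y S  input=x z y $  — expand S → x T'
step 6: stack=$ y T' x  input=x z y $  — match x
step 7: stack=$ y T'  input=z y $  — expand T' → z
step 8: stack=$ y z  input=z y $  — match z
step 9: stack=$ y  input=y $  — match y
Accept reached after 9 steps.

9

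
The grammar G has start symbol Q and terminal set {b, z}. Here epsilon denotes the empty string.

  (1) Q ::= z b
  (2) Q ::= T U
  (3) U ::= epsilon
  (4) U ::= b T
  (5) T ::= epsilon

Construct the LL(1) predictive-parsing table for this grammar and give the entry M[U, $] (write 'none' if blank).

FIRST(U): from U::=epsilon we get {epsilon}; from U::=b T we get {b}. So FIRST(U) = {epsilon, b}.
FIRST(T): from T::=epsilon we get {epsilon}. So FIRST(T) = {epsilon}.
FIRST(Q): from Q::=z b we get {z}; from Q::=T U we get {epsilon, b}. So FIRST(Q) = {epsilon, b, z}.
FOLLOW(Q) includes $ since Q is the start symbol.
FOLLOW(Q): Q appears on no right-hand side. Thus FOLLOW(Q) = {$}.
FOLLOW(U): in Q::=T U, the suffix after U is empty, so FOLLOW(U) ⊇ FOLLOW(Q) = {$}. Thus FOLLOW(U) = {$}.
For U ::= epsilon: FIRST(epsilon) = {epsilon}, so it goes in M[U, t] for t ∈ {}; since epsilon ∈ FIRST, also for every t ∈ FOLLOW(U) = {$}.
For U ::= b T: FIRST(b T) = {b}, so it goes in M[U, t] for t ∈ {b}.

U ::= epsilon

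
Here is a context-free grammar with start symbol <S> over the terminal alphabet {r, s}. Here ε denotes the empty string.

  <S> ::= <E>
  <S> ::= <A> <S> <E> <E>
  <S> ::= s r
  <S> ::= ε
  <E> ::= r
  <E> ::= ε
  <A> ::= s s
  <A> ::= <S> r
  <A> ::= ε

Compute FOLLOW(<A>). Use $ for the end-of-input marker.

{$, r, s}

FIRST(<E>): from <E>::=r we get {r}; from <E>::=ε we get {ε}. So FIRST(<E>) = {ε, r}.
FIRST(<S>): from <S>::=<E> we get {ε, r}; from <S>::=<A> <S> <E> <E> we get {ε, r, s}; from <S>::=s r we get {s}; from <S>::=ε we get {ε}. So FIRST(<S>) = {ε, r, s}.
FIRST(<A>): from <A>::=s s we get {s}; from <A>::=<S> r we get {r, s}; from <A>::=ε we get {ε}. So FIRST(<A>) = {ε, r, s}.
FOLLOW(<S>) includes $ since <S> is the start symbol.
FOLLOW(<S>): in <S>::=<A> <S> <E> <E>, <S> is followed by <E> <E> with FIRST {ε, r}; in <S>::=<A> <S> <E> <E>, the suffix after <S> is nullable (adds nothing new); in <A>::=<S> r, <S> is followed by r with FIRST {r}. Thus FOLLOW(<S>) = {$, r}.
FOLLOW(<E>): in <S>::=<E>, the suffix after <E> is empty, so FOLLOW(<E>) ⊇ FOLLOW(<S>) = {$, r}; in <S>::=<A> <S> <E> <E> (occurrence 1), <E> is followed by <E> with FIRST {ε, r}; in <S>::=<A> <S> <E> <E> (occurrence 1), the suffix after <E> is nullable, so FOLLOW(<E>) ⊇ FOLLOW(<S>) = {$, r}; in <S>::=<A> <S> <E> <E> (occurrence 2), the suffix after <E> is empty, so FOLLOW(<E>) ⊇ FOLLOW(<S>) = {$, r}. Thus FOLLOW(<E>) = {$, r}.
FOLLOW(<A>): in <S>::=<A> <S> <E> <E>, <A> is followed by <S> <E> <E> with FIRST {ε, r, s}; in <S>::=<A> <S> <E> <E>, the suffix after <A> is nullable, so FOLLOW(<A>) ⊇ FOLLOW(<S>) = {$, r}. Thus FOLLOW(<A>) = {$, r, s}.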